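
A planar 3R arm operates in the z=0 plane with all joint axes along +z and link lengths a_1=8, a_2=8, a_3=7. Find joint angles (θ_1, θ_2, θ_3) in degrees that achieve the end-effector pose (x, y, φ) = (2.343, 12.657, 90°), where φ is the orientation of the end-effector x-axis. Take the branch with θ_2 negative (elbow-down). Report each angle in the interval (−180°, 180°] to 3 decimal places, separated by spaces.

wrist centre = target − a_3·(cos φ, sin φ) = (2.3430, 5.6570)
cos θ_2 = (37.4913−8²−8²)/(2·8·8) = -0.7071; θ_2 = -134.9994° (elbow-down)
β = atan2(5.6570,2.3430) = 67.5018°; ψ = atan2(-5.6569,2.3432) = -67.4997°
θ_1 = β − ψ = 135.0015°
θ_3 = φ − θ_1 − θ_2 = 89.9979° (wrapped to (-180°,180°])

135.001 -134.999 89.998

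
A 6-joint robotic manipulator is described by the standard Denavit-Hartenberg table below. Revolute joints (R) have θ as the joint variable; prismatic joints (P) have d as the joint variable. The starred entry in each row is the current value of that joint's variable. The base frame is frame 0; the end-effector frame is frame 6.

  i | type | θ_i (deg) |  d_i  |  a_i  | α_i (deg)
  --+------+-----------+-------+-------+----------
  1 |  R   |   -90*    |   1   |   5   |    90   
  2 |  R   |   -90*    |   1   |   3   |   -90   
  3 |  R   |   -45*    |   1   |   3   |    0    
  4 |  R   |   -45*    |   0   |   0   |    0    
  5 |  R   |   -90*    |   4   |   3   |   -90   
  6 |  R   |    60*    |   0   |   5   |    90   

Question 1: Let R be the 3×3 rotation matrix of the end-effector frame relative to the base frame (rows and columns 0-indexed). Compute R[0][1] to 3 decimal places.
End-effector y-axis (col 1 of R) = (-1.0000,-0.0000,-0.0000)
R[0][1] = -1.0000

-1.000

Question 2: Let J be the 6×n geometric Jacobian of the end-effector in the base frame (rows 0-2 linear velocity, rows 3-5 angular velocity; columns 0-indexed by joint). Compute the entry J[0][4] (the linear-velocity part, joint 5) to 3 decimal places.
-5.500

axis z_4 = (0.0000,-1.0000,0.0000); lever o_n−o_4 = (-0.0000,0.3301,5.5000)
cross product → J_v[:, 4] = (-5.5000,-0.0000,-0.0000)
J_ω[:, 4] = z_4
entry J[0][4] = -5.5000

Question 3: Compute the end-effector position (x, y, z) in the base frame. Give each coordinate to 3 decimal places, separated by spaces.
after link 1: o_1 = (0.0000, -5.0000, 1.0000)
after link 2: o_2 = (-1.0000, -5.0000, -2.0000)
after link 3: o_3 = (-3.1213, -6.0000, -4.1213)
after link 4: o_4 = (-3.1213, -6.0000, -4.1213)
after link 5: o_5 = (-3.1213, -10.0000, -1.1213)
after link 6: o_6 = (-3.1213, -5.6699, 1.3787)

-3.121 -5.670 1.379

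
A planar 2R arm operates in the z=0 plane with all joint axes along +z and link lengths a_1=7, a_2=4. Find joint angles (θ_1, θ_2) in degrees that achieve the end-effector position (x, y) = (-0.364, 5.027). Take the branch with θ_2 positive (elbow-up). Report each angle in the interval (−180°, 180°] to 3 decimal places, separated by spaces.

cos θ_2 = (25.4032−7²−4²)/(2·7·4) = -0.7071; θ_2 = 134.9983° (elbow-up)
β = atan2(5.0270,-0.3640) = 94.1415°; ψ = atan2(2.8285,4.1717) = 34.1385°
θ_1 = β − ψ = 60.0030°

60.003 134.998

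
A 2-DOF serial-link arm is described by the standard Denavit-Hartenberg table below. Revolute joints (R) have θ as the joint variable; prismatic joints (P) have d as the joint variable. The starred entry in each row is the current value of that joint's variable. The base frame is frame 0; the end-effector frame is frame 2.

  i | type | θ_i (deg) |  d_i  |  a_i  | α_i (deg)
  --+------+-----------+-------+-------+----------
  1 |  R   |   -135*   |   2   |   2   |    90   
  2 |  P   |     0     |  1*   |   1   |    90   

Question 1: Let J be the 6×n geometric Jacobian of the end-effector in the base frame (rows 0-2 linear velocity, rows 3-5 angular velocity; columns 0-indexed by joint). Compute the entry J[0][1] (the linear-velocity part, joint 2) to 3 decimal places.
prismatic axis z_1 = (-0.7071,0.7071,0.0000)
J_v[:, 1] = z_1; J_ω[:, 1] = (0,0,0)
entry J[0][1] = -0.7071

-0.707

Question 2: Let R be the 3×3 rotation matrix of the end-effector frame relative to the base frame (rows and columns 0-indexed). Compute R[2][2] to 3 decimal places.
-1.000

End-effector z-axis (col 2 of R) = (-0.0000,0.0000,-1.0000)
R[2][2] = -1.0000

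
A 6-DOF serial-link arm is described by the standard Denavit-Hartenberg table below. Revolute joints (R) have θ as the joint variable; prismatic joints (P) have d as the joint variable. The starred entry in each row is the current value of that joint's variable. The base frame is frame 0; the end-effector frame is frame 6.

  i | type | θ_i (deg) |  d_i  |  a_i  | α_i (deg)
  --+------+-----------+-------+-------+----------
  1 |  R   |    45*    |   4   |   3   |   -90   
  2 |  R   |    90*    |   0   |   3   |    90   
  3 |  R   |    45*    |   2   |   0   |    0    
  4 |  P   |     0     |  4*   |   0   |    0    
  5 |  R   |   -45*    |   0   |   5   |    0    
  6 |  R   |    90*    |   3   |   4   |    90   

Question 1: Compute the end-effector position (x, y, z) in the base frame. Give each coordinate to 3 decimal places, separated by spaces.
5.657 11.314 -4.000

after link 1: o_1 = (2.1213, 2.1213, 4.0000)
after link 2: o_2 = (2.1213, 2.1213, 1.0000)
after link 3: o_3 = (3.5355, 3.5355, 1.0000)
after link 4: o_4 = (6.3640, 6.3640, 1.0000)
after link 5: o_5 = (6.3640, 6.3640, -4.0000)
after link 6: o_6 = (5.6569, 11.3137, -4.0000)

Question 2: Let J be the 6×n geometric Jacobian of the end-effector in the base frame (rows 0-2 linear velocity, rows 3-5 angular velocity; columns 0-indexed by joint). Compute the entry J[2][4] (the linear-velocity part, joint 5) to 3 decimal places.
axis z_4 = (0.7071,0.7071,0.0000); lever o_n−o_4 = (-0.7071,4.9497,-5.0000)
cross product → J_v[:, 4] = (-3.5355,3.5355,4.0000)
J_ω[:, 4] = z_4
entry J[2][4] = 4.0000

4.000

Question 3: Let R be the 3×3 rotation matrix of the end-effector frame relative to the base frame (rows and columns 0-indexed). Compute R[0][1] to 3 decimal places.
0.707

End-effector y-axis (col 1 of R) = (0.7071,0.7071,0.0000)
R[0][1] = 0.7071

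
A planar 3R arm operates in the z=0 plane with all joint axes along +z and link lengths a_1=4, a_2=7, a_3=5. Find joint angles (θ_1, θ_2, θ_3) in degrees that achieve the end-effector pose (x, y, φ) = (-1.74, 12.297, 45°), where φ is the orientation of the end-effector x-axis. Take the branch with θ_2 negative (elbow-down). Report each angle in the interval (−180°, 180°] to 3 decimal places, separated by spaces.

wrist centre = target − a_3·(cos φ, sin φ) = (-5.2755, 8.7615)
cos θ_2 = (104.5945−4²−7²)/(2·4·7) = 0.7070; θ_2 = -45.0050° (elbow-down)
β = atan2(8.7615,-5.2755) = 121.0534°; ψ = atan2(-4.9502,8.9493) = -28.9485°
θ_1 = β − ψ = 150.0019°
θ_3 = φ − θ_1 − θ_2 = -59.9969° (wrapped to (-180°,180°])

150.002 -45.005 -59.997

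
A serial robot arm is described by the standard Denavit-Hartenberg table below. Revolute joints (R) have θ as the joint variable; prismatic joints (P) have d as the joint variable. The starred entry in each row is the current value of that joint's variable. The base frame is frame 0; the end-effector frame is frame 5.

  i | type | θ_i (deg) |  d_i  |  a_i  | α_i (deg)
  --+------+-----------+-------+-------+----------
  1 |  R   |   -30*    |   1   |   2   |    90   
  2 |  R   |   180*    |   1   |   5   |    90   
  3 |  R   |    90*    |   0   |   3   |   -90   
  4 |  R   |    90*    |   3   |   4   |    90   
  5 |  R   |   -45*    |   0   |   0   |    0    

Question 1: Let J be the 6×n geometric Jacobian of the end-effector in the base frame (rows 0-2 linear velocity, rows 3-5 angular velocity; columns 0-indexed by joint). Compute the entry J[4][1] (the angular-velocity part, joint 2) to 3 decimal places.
axis z_1 = (-0.5000,-0.8660,0.0000); lever o_n−o_1 = (-3.7321,-2.4641,-4.0000)
cross product → J_v[:, 1] = (3.4641,-2.0000,-2.0000)
J_ω[:, 1] = z_1
entry J[4][1] = -0.8660

-0.866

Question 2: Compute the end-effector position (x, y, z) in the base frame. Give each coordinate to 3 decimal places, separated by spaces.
-2.000 -3.464 -3.000

after link 1: o_1 = (1.7321, -1.0000, 1.0000)
after link 2: o_2 = (-3.0981, 0.6340, 1.0000)
after link 3: o_3 = (-4.5981, -1.9641, 1.0000)
after link 4: o_4 = (-2.0000, -3.4641, -3.0000)
after link 5: o_5 = (-2.0000, -3.4641, -3.0000)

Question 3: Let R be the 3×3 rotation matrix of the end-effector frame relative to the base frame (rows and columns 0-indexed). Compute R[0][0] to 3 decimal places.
End-effector x-axis (col 0 of R) = (-0.6124,0.3536,-0.7071)
R[0][0] = -0.6124

-0.612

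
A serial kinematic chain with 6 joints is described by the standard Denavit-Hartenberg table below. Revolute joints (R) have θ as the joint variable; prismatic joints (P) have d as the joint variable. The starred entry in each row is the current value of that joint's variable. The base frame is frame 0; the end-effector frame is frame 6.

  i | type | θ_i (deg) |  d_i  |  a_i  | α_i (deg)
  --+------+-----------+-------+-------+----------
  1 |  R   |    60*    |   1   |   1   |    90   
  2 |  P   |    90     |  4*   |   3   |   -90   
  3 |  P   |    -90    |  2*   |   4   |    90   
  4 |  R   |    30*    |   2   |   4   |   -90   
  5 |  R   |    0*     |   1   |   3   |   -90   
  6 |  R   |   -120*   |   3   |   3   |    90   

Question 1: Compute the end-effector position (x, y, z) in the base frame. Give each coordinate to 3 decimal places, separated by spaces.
6.062 -11.428 5.000

after link 1: o_1 = (0.5000, 0.8660, 1.0000)
after link 2: o_2 = (3.9641, -1.1340, 4.0000)
after link 3: o_3 = (6.4282, -4.8660, 4.0000)
after link 4: o_4 = (8.4282, -8.3301, 2.0000)
after link 5: o_5 = (9.0622, -11.4282, 2.0000)
after link 6: o_6 = (6.0622, -11.4282, 5.0000)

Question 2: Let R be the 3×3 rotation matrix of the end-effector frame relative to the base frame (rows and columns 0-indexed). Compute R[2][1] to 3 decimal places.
End-effector y-axis (col 1 of R) = (-0.0000,0.0000,1.0000)
R[2][1] = 1.0000

1.000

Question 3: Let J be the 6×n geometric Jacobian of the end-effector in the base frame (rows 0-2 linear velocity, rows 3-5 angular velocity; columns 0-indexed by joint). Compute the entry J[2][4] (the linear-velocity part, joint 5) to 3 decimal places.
axis z_4 = (-0.8660,-0.5000,-0.0000); lever o_n−o_4 = (-2.3660,-3.0981,3.0000)
cross product → J_v[:, 4] = (-1.5000,2.5981,1.5000)
J_ω[:, 4] = z_4
entry J[2][4] = 1.5000

1.500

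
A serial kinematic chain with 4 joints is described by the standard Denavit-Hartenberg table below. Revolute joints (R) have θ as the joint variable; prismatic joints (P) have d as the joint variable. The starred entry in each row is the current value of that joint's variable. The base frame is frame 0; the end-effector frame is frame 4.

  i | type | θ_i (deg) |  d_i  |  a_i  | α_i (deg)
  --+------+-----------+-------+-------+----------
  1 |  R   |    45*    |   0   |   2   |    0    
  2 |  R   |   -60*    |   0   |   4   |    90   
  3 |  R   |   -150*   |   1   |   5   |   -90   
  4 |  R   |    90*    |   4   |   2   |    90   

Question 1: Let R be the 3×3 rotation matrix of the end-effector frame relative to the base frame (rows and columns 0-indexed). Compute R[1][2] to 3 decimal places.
End-effector z-axis (col 2 of R) = (-0.8365,0.2241,-0.5000)
R[1][2] = 0.2241

0.224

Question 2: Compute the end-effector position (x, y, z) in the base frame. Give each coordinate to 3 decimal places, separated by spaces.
3.286 1.948 -5.964

after link 1: o_1 = (1.4142, 1.4142, 0.0000)
after link 2: o_2 = (5.2779, 0.3789, 0.0000)
after link 3: o_3 = (0.8365, 0.5337, -2.5000)
after link 4: o_4 = (3.2860, 1.9479, -5.9641)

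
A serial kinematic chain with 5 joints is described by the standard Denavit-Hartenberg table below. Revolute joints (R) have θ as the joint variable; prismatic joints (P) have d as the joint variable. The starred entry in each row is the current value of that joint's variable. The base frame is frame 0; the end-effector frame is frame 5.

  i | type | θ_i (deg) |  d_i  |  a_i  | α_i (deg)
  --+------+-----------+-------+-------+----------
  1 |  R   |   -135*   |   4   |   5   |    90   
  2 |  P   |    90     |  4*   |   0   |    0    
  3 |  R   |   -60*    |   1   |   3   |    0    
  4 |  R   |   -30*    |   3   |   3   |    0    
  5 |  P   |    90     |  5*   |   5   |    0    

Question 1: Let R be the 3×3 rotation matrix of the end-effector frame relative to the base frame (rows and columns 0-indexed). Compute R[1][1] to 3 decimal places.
0.707

End-effector y-axis (col 1 of R) = (0.7071,0.7071,-0.0000)
R[1][1] = 0.7071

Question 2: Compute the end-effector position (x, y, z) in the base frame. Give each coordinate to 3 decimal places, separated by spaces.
-16.686 1.698 10.500

after link 1: o_1 = (-3.5355, -3.5355, 4.0000)
after link 2: o_2 = (-6.3640, -0.7071, 4.0000)
after link 3: o_3 = (-8.9082, -1.8371, 5.5000)
after link 4: o_4 = (-13.1508, -1.8371, 5.5000)
after link 5: o_5 = (-16.6864, 1.6984, 10.5000)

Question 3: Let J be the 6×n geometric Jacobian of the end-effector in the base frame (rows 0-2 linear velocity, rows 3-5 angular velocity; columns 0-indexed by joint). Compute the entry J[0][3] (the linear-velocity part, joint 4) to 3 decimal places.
3.536

axis z_3 = (-0.7071,0.7071,0.0000); lever o_n−o_3 = (-7.7782,3.5355,5.0000)
cross product → J_v[:, 3] = (3.5355,3.5355,3.0000)
J_ω[:, 3] = z_3
entry J[0][3] = 3.5355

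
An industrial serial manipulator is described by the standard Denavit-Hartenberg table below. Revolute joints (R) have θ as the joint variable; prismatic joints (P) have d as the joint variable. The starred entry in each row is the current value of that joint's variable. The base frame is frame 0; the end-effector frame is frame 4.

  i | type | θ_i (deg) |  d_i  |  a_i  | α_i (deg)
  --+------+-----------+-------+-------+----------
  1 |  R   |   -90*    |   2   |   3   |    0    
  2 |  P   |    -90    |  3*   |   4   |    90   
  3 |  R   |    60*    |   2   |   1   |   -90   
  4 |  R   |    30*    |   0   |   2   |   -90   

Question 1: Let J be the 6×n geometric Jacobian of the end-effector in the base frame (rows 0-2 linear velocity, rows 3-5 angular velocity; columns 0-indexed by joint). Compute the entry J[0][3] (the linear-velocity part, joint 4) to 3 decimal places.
0.500

axis z_3 = (0.8660,0.0000,0.5000); lever o_n−o_3 = (-0.8660,-1.0000,1.5000)
cross product → J_v[:, 3] = (0.5000,-1.7321,-0.8660)
J_ω[:, 3] = z_3
entry J[0][3] = 0.5000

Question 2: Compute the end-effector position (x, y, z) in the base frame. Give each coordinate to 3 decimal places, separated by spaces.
after link 1: o_1 = (0.0000, -3.0000, 2.0000)
after link 2: o_2 = (-4.0000, -3.0000, 5.0000)
after link 3: o_3 = (-4.5000, -1.0000, 5.8660)
after link 4: o_4 = (-5.3660, -2.0000, 7.3660)

-5.366 -2.000 7.366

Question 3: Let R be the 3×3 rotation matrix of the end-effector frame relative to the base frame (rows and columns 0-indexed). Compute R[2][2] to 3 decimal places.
End-effector z-axis (col 2 of R) = (0.2500,-0.8660,-0.4330)
R[2][2] = -0.4330

-0.433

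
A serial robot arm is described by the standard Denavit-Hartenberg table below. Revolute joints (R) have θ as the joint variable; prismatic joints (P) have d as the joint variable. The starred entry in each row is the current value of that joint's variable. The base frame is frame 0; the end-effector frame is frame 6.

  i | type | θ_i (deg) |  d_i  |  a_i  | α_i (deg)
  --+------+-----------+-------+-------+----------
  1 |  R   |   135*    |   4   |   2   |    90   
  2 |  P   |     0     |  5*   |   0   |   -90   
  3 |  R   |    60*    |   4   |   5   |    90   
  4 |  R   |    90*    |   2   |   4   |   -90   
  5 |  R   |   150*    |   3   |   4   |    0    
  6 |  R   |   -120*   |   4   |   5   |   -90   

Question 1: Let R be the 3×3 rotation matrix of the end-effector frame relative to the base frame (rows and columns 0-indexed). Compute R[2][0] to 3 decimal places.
0.866

End-effector x-axis (col 0 of R) = (0.1294,-0.4830,0.8660)
R[2][0] = 0.8660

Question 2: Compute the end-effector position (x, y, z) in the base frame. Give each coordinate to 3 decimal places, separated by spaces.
4.700 3.053 12.866

after link 1: o_1 = (-1.4142, 1.4142, 4.0000)
after link 2: o_2 = (2.1213, 4.9497, 4.0000)
after link 3: o_3 = (-2.7083, 3.6557, 8.0000)
after link 4: o_4 = (-3.2259, 5.5875, 12.0000)
after link 5: o_5 = (0.1895, 4.4321, 8.5359)
after link 6: o_6 = (4.7002, 3.0526, 12.8660)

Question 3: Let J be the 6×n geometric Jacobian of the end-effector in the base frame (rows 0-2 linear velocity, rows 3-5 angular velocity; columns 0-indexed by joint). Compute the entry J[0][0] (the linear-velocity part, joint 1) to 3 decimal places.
-3.053

axis z_0 = ẑ; lever o_n−o_0 = (4.7002,3.0526,12.8660)
cross product → J_v[:, 0] = (-3.0526,4.7002,0.0000)
J_ω[:, 0] = z_0
entry J[0][0] = -3.0526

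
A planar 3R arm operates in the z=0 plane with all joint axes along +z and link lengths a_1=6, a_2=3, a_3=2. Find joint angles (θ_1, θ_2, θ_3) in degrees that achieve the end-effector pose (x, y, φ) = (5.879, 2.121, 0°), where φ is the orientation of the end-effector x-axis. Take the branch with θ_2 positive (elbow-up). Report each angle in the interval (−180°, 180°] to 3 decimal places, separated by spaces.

-0.006 134.997 -134.991

wrist centre = target − a_3·(cos φ, sin φ) = (3.8790, 2.1210)
cos θ_2 = (19.5453−6²−3²)/(2·6·3) = -0.7071; θ_2 = 134.9975° (elbow-up)
β = atan2(2.1210,3.8790) = 28.6694°; ψ = atan2(2.1214,3.8788) = 28.6755°
θ_1 = β − ψ = -0.0061°
θ_3 = φ − θ_1 − θ_2 = -134.9913° (wrapped to (-180°,180°])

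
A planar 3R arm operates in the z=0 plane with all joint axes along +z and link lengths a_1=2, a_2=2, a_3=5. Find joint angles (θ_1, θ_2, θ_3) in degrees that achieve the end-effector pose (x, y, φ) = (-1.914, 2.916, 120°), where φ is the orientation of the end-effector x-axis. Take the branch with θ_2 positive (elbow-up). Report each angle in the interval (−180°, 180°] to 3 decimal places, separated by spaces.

wrist centre = target − a_3·(cos φ, sin φ) = (0.5860, -1.4141)
cos θ_2 = (2.3432−2²−2²)/(2·2·2) = -0.7071; θ_2 = 134.9999° (elbow-up)
β = atan2(-1.4141,0.5860) = -67.4914°; ψ = atan2(1.4142,0.5858) = 67.5000°
θ_1 = β − ψ = -134.9913°
θ_3 = φ − θ_1 − θ_2 = 119.9914° (wrapped to (-180°,180°])

-134.991 135.000 119.991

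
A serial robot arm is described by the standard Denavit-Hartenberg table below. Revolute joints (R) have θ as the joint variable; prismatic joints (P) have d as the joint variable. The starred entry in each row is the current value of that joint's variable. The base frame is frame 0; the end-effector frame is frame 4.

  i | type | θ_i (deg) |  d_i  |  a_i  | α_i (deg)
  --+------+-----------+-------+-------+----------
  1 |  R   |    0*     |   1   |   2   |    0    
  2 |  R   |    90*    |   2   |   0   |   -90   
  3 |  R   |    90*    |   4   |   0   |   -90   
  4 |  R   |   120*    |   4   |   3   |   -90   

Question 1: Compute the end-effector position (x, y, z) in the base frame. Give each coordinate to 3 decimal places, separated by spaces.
0.598 -4.000 4.500

after link 1: o_1 = (2.0000, 0.0000, 1.0000)
after link 2: o_2 = (2.0000, 0.0000, 3.0000)
after link 3: o_3 = (-2.0000, 0.0000, 3.0000)
after link 4: o_4 = (0.5981, -4.0000, 4.5000)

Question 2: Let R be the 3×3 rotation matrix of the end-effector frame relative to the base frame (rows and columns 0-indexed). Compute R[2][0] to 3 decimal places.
End-effector x-axis (col 0 of R) = (0.8660,-0.0000,0.5000)
R[2][0] = 0.5000

0.500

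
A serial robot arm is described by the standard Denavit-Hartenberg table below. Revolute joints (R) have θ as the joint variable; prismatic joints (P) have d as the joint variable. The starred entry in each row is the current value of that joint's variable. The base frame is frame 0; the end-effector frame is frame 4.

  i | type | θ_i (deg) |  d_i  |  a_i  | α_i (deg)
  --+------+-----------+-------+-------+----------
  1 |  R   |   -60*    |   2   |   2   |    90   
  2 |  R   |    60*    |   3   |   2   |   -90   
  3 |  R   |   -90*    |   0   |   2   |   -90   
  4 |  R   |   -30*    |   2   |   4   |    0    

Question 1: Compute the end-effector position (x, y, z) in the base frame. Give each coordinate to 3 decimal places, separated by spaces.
-6.196 -6.196 6.464

after link 1: o_1 = (1.0000, -1.7321, 2.0000)
after link 2: o_2 = (-1.0981, -4.0981, 3.7321)
after link 3: o_3 = (-2.8301, -5.0981, 3.7321)
after link 4: o_4 = (-6.1962, -6.1962, 6.4641)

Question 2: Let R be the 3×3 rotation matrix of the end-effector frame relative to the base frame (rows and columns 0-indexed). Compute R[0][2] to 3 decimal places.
0.250

End-effector z-axis (col 2 of R) = (0.2500,-0.4330,0.8660)
R[0][2] = 0.2500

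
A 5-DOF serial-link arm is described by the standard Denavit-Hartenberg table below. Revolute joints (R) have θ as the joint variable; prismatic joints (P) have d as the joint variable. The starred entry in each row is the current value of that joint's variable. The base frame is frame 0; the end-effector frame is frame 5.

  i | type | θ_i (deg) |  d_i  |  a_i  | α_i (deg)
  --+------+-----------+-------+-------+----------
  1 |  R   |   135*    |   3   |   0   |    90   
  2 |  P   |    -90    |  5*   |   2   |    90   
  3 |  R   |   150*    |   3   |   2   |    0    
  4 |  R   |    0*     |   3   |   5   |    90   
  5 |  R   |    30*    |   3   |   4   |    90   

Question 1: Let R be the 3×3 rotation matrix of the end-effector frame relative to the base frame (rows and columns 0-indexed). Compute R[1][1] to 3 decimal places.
End-effector y-axis (col 1 of R) = (0.6124,0.6124,-0.5000)
R[1][1] = 0.6124

0.612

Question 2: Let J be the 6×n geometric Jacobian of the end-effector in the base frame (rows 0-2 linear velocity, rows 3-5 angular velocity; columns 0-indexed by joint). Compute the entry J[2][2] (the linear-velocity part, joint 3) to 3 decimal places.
7.830

axis z_2 = (0.7071,-0.7071,-0.0000); lever o_n−o_2 = (11.1936,-0.1201,7.5622)
cross product → J_v[:, 2] = (-5.3473,-5.3473,7.8301)
J_ω[:, 2] = z_2
entry J[2][2] = 7.8301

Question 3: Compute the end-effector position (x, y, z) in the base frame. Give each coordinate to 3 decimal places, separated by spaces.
14.729 3.415 8.562

after link 1: o_1 = (0.0000, 0.0000, 3.0000)
after link 2: o_2 = (3.5355, 3.5355, 1.0000)
after link 3: o_3 = (6.3640, 2.1213, 2.7321)
after link 4: o_4 = (10.2530, 1.7678, 7.0622)
after link 5: o_5 = (14.7291, 3.4154, 8.5622)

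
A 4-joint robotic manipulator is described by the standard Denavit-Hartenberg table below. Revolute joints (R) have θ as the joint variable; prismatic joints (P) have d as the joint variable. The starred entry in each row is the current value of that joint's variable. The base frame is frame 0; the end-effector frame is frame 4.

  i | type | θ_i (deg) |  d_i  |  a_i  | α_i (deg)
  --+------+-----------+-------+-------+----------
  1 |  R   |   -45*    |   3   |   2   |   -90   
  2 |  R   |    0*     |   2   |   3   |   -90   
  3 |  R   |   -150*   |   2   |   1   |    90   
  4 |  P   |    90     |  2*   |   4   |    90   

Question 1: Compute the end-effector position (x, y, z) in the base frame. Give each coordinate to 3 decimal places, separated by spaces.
after link 1: o_1 = (1.4142, -1.4142, 3.0000)
after link 2: o_2 = (4.9497, -2.1213, 3.0000)
after link 3: o_3 = (4.6909, -1.1554, 1.0000)
after link 4: o_4 = (2.7591, -1.6730, -3.0000)

2.759 -1.673 -3.000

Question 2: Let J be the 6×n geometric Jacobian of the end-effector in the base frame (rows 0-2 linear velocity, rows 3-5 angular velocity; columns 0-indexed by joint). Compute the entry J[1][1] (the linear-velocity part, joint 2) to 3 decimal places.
4.243

axis z_1 = (0.7071,0.7071,0.0000); lever o_n−o_1 = (1.3449,-0.2588,-6.0000)
cross product → J_v[:, 1] = (-4.2426,4.2426,-1.1340)
J_ω[:, 1] = z_1
entry J[1][1] = 4.2426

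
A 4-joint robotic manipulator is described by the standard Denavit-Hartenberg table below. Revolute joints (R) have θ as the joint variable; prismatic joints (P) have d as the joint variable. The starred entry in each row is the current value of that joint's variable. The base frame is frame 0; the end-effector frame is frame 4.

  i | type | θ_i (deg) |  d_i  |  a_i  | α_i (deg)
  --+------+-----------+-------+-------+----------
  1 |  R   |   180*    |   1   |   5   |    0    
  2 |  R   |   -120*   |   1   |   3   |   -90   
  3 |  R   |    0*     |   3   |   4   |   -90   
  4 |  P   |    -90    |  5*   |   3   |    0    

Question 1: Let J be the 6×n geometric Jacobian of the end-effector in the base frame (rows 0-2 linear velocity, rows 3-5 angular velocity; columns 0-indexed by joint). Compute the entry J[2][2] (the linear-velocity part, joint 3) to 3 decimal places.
axis z_2 = (-0.8660,0.5000,0.0000); lever o_n−o_2 = (-3.1962,6.4641,-5.0000)
cross product → J_v[:, 2] = (-2.5000,-4.3301,-4.0000)
J_ω[:, 2] = z_2
entry J[2][2] = -4.0000

-4.000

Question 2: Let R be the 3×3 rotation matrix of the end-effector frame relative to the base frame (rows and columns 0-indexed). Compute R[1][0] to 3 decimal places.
0.500

End-effector x-axis (col 0 of R) = (-0.8660,0.5000,0.0000)
R[1][0] = 0.5000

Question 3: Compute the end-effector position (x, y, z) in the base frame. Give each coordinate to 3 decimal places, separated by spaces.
after link 1: o_1 = (-5.0000, 0.0000, 1.0000)
after link 2: o_2 = (-3.5000, 2.5981, 2.0000)
after link 3: o_3 = (-4.0981, 7.5622, 2.0000)
after link 4: o_4 = (-6.6962, 9.0622, -3.0000)

-6.696 9.062 -3.000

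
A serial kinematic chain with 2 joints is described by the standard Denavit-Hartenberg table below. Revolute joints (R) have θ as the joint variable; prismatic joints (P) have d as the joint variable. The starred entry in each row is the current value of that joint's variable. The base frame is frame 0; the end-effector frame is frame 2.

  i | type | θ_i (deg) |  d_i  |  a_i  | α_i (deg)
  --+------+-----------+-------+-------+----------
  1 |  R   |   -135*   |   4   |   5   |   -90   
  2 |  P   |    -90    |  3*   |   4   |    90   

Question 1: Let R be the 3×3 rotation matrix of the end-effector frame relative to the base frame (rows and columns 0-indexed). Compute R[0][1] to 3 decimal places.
0.707

End-effector y-axis (col 1 of R) = (0.7071,-0.7071,0.0000)
R[0][1] = 0.7071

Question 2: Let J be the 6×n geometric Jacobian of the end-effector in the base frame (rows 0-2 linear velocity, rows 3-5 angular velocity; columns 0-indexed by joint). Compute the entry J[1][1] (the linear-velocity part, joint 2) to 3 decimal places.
-0.707

prismatic axis z_1 = (0.7071,-0.7071,0.0000)
J_v[:, 1] = z_1; J_ω[:, 1] = (0,0,0)
entry J[1][1] = -0.7071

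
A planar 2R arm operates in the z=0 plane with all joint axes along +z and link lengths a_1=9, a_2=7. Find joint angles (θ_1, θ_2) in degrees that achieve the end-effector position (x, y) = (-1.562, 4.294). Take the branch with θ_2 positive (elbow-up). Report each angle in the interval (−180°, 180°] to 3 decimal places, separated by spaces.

59.999 150.002

cos θ_2 = (20.8783−9²−7²)/(2·9·7) = -0.8660; θ_2 = 150.0023° (elbow-up)
β = atan2(4.2940,-1.5620) = 109.9895°; ψ = atan2(3.4998,2.9377) = 49.9900°
θ_1 = β − ψ = 59.9995°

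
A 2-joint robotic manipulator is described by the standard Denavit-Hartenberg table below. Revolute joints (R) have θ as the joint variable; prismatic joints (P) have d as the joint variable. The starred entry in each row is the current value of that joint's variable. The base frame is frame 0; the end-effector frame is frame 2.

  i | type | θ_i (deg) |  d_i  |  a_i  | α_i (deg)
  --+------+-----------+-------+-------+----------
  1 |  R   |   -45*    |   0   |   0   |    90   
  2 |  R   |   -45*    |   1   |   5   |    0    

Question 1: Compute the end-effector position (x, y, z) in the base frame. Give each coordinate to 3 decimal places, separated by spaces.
after link 1: o_1 = (0.0000, 0.0000, 0.0000)
after link 2: o_2 = (1.7929, -3.2071, -3.5355)

1.793 -3.207 -3.536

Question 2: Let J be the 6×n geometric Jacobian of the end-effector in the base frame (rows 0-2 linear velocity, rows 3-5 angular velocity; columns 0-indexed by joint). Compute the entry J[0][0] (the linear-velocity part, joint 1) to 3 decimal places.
axis z_0 = ẑ; lever o_n−o_0 = (1.7929,-3.2071,-3.5355)
cross product → J_v[:, 0] = (3.2071,1.7929,-0.0000)
J_ω[:, 0] = z_0
entry J[0][0] = 3.2071

3.207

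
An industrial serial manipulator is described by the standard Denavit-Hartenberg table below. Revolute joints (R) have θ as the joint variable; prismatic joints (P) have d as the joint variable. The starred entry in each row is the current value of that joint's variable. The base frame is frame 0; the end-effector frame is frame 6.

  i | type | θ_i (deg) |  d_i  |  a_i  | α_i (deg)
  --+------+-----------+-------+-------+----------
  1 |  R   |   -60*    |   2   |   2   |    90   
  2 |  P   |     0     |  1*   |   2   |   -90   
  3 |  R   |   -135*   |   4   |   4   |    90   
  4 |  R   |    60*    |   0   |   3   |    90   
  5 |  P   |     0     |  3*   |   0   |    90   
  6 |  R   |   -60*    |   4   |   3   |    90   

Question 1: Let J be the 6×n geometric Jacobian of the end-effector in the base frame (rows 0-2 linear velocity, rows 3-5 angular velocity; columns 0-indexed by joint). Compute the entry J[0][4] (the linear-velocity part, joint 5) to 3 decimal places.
-0.837

prismatic axis z_4 = (-0.8365,0.2241,-0.5000)
J_v[:, 4] = z_4; J_ω[:, 4] = (0,0,0)
entry J[0][4] = -0.8365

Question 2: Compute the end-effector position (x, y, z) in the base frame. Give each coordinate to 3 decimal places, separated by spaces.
after link 1: o_1 = (1.0000, -1.7321, 2.0000)
after link 2: o_2 = (1.1340, -3.9641, 2.0000)
after link 3: o_3 = (-2.7297, -2.9288, 6.0000)
after link 4: o_4 = (-4.1786, -2.5406, 8.5981)
after link 5: o_5 = (-6.6882, -1.8682, 7.0981)
after link 6: o_6 = (-6.2746, -6.1201, 9.6962)

-6.275 -6.120 9.696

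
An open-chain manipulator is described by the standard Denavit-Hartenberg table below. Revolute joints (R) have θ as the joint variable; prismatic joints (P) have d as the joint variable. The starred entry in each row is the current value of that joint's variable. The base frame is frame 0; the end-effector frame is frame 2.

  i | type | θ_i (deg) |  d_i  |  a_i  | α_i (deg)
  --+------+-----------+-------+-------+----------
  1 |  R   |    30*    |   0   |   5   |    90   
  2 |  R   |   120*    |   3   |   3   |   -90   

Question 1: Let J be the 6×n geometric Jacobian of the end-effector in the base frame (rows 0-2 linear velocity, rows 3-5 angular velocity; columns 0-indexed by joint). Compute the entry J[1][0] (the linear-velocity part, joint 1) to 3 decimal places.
4.531

axis z_0 = ẑ; lever o_n−o_0 = (4.5311,-0.8481,2.5981)
cross product → J_v[:, 0] = (0.8481,4.5311,-0.0000)
J_ω[:, 0] = z_0
entry J[1][0] = 4.5311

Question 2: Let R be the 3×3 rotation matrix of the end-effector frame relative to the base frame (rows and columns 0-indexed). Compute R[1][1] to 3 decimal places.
0.866

End-effector y-axis (col 1 of R) = (-0.5000,0.8660,-0.0000)
R[1][1] = 0.8660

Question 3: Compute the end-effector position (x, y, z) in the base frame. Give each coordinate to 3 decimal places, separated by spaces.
4.531 -0.848 2.598

after link 1: o_1 = (4.3301, 2.5000, 0.0000)
after link 2: o_2 = (4.5311, -0.8481, 2.5981)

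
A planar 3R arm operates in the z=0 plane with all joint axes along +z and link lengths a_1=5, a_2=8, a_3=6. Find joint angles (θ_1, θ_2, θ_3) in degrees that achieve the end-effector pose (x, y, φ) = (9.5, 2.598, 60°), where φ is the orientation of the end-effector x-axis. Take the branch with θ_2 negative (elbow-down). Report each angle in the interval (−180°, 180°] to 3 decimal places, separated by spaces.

wrist centre = target − a_3·(cos φ, sin φ) = (6.5000, -2.5982)
cos θ_2 = (49.0004−5²−8²)/(2·5·8) = -0.5000; θ_2 = -119.9997° (elbow-down)
β = atan2(-2.5982,6.5000) = -21.7874°; ψ = atan2(-6.9282,1.0000) = -81.7865°
θ_1 = β − ψ = 59.9991°
θ_3 = φ − θ_1 − θ_2 = 120.0005° (wrapped to (-180°,180°])

59.999 -120.000 120.001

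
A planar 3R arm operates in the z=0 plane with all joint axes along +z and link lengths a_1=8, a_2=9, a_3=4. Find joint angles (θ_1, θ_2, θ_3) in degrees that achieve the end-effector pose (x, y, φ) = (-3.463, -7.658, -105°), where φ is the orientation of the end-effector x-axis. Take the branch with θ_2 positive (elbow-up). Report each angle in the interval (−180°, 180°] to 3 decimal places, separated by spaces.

wrist centre = target − a_3·(cos φ, sin φ) = (-2.4277, -3.7943)
cos θ_2 = (20.2905−8²−9²)/(2·8·9) = -0.8660; θ_2 = 150.0014° (elbow-up)
β = atan2(-3.7943,-2.4277) = -122.6125°; ψ = atan2(4.4998,0.2057) = 87.3832°
θ_1 = β − ψ = -209.9957°
θ_3 = φ − θ_1 − θ_2 = -45.0057° (wrapped to (-180°,180°])

150.004 150.001 -45.006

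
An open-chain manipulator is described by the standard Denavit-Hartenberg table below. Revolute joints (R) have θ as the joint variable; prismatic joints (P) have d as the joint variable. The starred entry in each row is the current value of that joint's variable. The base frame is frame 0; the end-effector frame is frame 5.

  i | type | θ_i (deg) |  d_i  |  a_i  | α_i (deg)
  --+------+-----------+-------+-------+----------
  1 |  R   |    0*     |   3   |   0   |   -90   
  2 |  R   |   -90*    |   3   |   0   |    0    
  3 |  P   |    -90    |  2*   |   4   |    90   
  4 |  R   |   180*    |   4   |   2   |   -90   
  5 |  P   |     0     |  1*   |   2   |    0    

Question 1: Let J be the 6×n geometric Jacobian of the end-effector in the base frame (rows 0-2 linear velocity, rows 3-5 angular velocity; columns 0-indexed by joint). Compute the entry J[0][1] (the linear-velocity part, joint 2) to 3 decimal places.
-4.000

axis z_1 = (0.0000,1.0000,0.0000); lever o_n−o_1 = (-0.0000,4.0000,-4.0000)
cross product → J_v[:, 1] = (-4.0000,-0.0000,0.0000)
J_ω[:, 1] = z_1
entry J[0][1] = -4.0000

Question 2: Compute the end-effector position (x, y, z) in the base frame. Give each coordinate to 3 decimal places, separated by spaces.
-0.000 4.000 -1.000

after link 1: o_1 = (0.0000, 0.0000, 3.0000)
after link 2: o_2 = (0.0000, 3.0000, 3.0000)
after link 3: o_3 = (-4.0000, 5.0000, 3.0000)
after link 4: o_4 = (-2.0000, 5.0000, -1.0000)
after link 5: o_5 = (-0.0000, 4.0000, -1.0000)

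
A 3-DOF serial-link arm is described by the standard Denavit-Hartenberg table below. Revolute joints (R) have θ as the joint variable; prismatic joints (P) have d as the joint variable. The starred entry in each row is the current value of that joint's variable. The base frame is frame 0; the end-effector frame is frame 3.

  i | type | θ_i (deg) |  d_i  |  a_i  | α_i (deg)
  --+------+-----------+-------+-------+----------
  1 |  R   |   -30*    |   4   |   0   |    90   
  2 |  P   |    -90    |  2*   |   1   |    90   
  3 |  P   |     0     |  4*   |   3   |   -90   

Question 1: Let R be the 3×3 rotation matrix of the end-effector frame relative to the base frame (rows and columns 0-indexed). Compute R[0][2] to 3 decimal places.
-0.500

End-effector z-axis (col 2 of R) = (-0.5000,-0.8660,0.0000)
R[0][2] = -0.5000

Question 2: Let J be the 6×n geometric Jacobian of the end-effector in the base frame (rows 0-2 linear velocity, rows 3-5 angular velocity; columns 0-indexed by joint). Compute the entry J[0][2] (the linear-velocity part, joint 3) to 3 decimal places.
-0.866

prismatic axis z_2 = (-0.8660,0.5000,-0.0000)
J_v[:, 2] = z_2; J_ω[:, 2] = (0,0,0)
entry J[0][2] = -0.8660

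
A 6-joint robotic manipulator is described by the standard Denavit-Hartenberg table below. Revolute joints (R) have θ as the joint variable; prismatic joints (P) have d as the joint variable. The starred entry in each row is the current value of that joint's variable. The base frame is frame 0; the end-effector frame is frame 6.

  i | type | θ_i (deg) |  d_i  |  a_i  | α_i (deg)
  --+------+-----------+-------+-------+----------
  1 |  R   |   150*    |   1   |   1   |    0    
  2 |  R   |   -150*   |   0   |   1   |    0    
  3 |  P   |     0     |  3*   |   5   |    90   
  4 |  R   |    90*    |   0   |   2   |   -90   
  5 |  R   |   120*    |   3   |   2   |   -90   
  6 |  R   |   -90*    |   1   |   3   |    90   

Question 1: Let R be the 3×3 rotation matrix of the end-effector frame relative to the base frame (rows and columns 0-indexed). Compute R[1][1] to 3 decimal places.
-0.500

End-effector y-axis (col 1 of R) = (-0.0000,-0.5000,-0.8660)
R[1][1] = -0.5000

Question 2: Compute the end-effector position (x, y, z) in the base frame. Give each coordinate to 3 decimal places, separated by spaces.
after link 1: o_1 = (-0.8660, 0.5000, 1.0000)
after link 2: o_2 = (0.1340, 0.5000, 1.0000)
after link 3: o_3 = (5.1340, 0.5000, 4.0000)
after link 4: o_4 = (5.1340, 0.5000, 6.0000)
after link 5: o_5 = (2.1340, 2.2321, 5.0000)
after link 6: o_6 = (-0.8660, 1.7321, 4.1340)

-0.866 1.732 4.134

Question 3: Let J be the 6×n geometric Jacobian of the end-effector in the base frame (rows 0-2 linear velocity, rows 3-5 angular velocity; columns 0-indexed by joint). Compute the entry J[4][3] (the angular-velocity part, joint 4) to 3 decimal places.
-1.000

axis z_3 = (0.0000,-1.0000,0.0000); lever o_n−o_3 = (-6.0000,1.2321,0.1340)
cross product → J_v[:, 3] = (-0.1340,-0.0000,-6.0000)
J_ω[:, 3] = z_3
entry J[4][3] = -1.0000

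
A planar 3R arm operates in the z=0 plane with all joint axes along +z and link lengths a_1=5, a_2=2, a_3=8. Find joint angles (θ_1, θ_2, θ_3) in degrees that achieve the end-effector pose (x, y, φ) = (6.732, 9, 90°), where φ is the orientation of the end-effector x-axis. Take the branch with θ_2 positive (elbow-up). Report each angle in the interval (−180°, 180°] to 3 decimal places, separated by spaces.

wrist centre = target − a_3·(cos φ, sin φ) = (6.7320, 1.0000)
cos θ_2 = (46.3198−5²−2²)/(2·5·2) = 0.8660; θ_2 = 30.0039° (elbow-up)
β = atan2(1.0000,6.7320) = 8.4492°; ψ = atan2(1.0001,6.7320) = 8.4502°
θ_1 = β − ψ = -0.0010°
θ_3 = φ − θ_1 − θ_2 = 59.9971° (wrapped to (-180°,180°])

-0.001 30.004 59.997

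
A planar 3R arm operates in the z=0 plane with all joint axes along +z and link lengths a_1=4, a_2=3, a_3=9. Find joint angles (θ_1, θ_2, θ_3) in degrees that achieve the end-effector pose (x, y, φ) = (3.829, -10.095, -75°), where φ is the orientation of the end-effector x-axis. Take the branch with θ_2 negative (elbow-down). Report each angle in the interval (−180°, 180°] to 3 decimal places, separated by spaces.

wrist centre = target − a_3·(cos φ, sin φ) = (1.4996, -1.4017)
cos θ_2 = (4.2136−4²−3²)/(2·4·3) = -0.8661; θ_2 = -150.0088° (elbow-down)
β = atan2(-1.4017,1.4996) = -43.0662°; ψ = atan2(-1.4996,1.4017) = -46.9328°
θ_1 = β − ψ = 3.8666°
θ_3 = φ − θ_1 − θ_2 = 71.1421° (wrapped to (-180°,180°])

3.867 -150.009 71.142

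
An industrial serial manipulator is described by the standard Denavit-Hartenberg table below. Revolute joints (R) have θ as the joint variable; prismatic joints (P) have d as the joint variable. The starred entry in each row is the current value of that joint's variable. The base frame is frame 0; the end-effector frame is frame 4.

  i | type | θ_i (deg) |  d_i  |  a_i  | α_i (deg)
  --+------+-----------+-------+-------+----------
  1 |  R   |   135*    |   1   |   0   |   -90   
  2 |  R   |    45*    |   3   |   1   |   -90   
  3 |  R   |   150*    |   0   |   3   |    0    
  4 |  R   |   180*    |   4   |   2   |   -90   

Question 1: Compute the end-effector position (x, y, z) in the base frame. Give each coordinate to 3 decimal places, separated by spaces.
0.165 -3.701 -1.923

after link 1: o_1 = (0.0000, 0.0000, 1.0000)
after link 2: o_2 = (-2.6213, -1.6213, 0.2929)
after link 3: o_3 = (-0.2616, -1.8597, 2.1300)
after link 4: o_4 = (0.1652, -3.7008, -1.9232)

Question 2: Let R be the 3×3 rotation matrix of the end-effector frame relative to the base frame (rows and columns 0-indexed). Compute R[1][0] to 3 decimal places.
End-effector x-axis (col 0 of R) = (-0.7866,0.0795,-0.6124)
R[1][0] = 0.0795

0.079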